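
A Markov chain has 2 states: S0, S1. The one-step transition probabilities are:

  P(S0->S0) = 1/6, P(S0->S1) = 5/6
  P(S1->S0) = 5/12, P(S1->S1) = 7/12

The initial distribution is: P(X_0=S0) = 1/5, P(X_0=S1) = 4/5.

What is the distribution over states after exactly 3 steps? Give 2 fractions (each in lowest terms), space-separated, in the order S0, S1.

Answer: 161/480 319/480

Derivation:
Propagating the distribution step by step (d_{t+1} = d_t * P):
d_0 = (S0=1/5, S1=4/5)
  d_1[S0] = 1/5*1/6 + 4/5*5/12 = 11/30
  d_1[S1] = 1/5*5/6 + 4/5*7/12 = 19/30
d_1 = (S0=11/30, S1=19/30)
  d_2[S0] = 11/30*1/6 + 19/30*5/12 = 13/40
  d_2[S1] = 11/30*5/6 + 19/30*7/12 = 27/40
d_2 = (S0=13/40, S1=27/40)
  d_3[S0] = 13/40*1/6 + 27/40*5/12 = 161/480
  d_3[S1] = 13/40*5/6 + 27/40*7/12 = 319/480
d_3 = (S0=161/480, S1=319/480)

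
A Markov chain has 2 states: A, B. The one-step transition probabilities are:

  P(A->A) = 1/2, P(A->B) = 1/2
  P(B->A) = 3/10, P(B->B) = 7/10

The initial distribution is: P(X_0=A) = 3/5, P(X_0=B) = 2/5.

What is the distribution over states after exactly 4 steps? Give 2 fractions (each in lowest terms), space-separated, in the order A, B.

Answer: 1173/3125 1952/3125

Derivation:
Propagating the distribution step by step (d_{t+1} = d_t * P):
d_0 = (A=3/5, B=2/5)
  d_1[A] = 3/5*1/2 + 2/5*3/10 = 21/50
  d_1[B] = 3/5*1/2 + 2/5*7/10 = 29/50
d_1 = (A=21/50, B=29/50)
  d_2[A] = 21/50*1/2 + 29/50*3/10 = 48/125
  d_2[B] = 21/50*1/2 + 29/50*7/10 = 77/125
d_2 = (A=48/125, B=77/125)
  d_3[A] = 48/125*1/2 + 77/125*3/10 = 471/1250
  d_3[B] = 48/125*1/2 + 77/125*7/10 = 779/1250
d_3 = (A=471/1250, B=779/1250)
  d_4[A] = 471/1250*1/2 + 779/1250*3/10 = 1173/3125
  d_4[B] = 471/1250*1/2 + 779/1250*7/10 = 1952/3125
d_4 = (A=1173/3125, B=1952/3125)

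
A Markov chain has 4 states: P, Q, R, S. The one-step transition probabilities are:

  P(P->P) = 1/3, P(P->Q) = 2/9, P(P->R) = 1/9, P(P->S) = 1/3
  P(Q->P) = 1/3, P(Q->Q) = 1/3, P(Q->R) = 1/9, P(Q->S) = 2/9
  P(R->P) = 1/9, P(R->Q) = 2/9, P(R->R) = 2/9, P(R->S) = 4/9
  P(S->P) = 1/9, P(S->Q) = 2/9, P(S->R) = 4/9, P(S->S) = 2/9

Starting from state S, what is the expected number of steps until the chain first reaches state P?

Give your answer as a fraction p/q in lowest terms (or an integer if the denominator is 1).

Let h_i = expected steps to first reach P from state i.
Boundary: h_P = 0.
First-step equations for the other states:
  h_Q = 1 + 1/3*h_P + 1/3*h_Q + 1/9*h_R + 2/9*h_S
  h_R = 1 + 1/9*h_P + 2/9*h_Q + 2/9*h_R + 4/9*h_S
  h_S = 1 + 1/9*h_P + 2/9*h_Q + 4/9*h_R + 2/9*h_S

Substituting h_P = 0 and rearranging gives the linear system (I - Q) h = 1:
  [2/3, -1/9, -2/9] . (h_Q, h_R, h_S) = 1
  [-2/9, 7/9, -4/9] . (h_Q, h_R, h_S) = 1
  [-2/9, -4/9, 7/9] . (h_Q, h_R, h_S) = 1

Solving yields:
  h_Q = 9/2
  h_R = 6
  h_S = 6

Starting state is S, so the expected hitting time is h_S = 6.

Answer: 6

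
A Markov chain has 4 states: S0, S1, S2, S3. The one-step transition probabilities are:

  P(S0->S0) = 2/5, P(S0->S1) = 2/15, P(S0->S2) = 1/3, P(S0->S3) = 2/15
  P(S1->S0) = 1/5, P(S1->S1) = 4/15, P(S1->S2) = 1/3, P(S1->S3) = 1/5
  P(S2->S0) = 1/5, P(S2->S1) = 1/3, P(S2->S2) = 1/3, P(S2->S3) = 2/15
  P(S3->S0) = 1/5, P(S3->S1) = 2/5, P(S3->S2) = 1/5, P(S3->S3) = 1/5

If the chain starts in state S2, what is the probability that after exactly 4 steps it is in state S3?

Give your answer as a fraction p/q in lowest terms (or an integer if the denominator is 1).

Computing P^4 by repeated multiplication:
P^1 =
  S0: [2/5, 2/15, 1/3, 2/15]
  S1: [1/5, 4/15, 1/3, 1/5]
  S2: [1/5, 1/3, 1/3, 2/15]
  S3: [1/5, 2/5, 1/5, 1/5]
P^2 =
  S0: [7/25, 19/75, 71/225, 34/225]
  S1: [6/25, 13/45, 23/75, 37/225]
  S2: [6/25, 7/25, 71/225, 37/225]
  S3: [6/25, 7/25, 23/75, 13/75]
P^3 =
  S0: [32/125, 913/3375, 1057/3375, 541/3375]
  S1: [31/125, 187/675, 1051/3375, 184/1125]
  S2: [31/125, 937/3375, 1051/3375, 22/135]
  S3: [31/125, 313/1125, 349/1125, 184/1125]
P^4 =
  S0: [157/625, 4637/16875, 15793/50625, 8204/50625]
  S1: [156/625, 13981/50625, 5257/16875, 8237/50625]
  S2: [156/625, 1553/5625, 631/2025, 8237/50625]
  S3: [156/625, 1553/5625, 5257/16875, 2747/16875]

(P^4)[S2 -> S3] = 8237/50625

Answer: 8237/50625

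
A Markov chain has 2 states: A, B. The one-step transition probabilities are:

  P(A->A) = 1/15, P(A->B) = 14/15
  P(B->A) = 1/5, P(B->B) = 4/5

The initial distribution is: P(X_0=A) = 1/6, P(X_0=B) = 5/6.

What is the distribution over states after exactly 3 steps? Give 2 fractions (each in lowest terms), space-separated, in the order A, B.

Propagating the distribution step by step (d_{t+1} = d_t * P):
d_0 = (A=1/6, B=5/6)
  d_1[A] = 1/6*1/15 + 5/6*1/5 = 8/45
  d_1[B] = 1/6*14/15 + 5/6*4/5 = 37/45
d_1 = (A=8/45, B=37/45)
  d_2[A] = 8/45*1/15 + 37/45*1/5 = 119/675
  d_2[B] = 8/45*14/15 + 37/45*4/5 = 556/675
d_2 = (A=119/675, B=556/675)
  d_3[A] = 119/675*1/15 + 556/675*1/5 = 1787/10125
  d_3[B] = 119/675*14/15 + 556/675*4/5 = 8338/10125
d_3 = (A=1787/10125, B=8338/10125)

Answer: 1787/10125 8338/10125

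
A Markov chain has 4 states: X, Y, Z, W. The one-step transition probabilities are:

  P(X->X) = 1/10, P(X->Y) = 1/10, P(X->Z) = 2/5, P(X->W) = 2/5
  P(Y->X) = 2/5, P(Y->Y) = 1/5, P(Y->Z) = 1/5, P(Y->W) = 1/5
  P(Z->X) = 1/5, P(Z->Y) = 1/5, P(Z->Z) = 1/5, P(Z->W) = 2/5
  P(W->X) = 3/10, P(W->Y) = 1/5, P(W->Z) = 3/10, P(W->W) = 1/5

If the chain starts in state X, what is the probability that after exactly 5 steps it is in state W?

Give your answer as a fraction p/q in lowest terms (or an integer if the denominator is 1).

Computing P^5 by repeated multiplication:
P^1 =
  X: [1/10, 1/10, 2/5, 2/5]
  Y: [2/5, 1/5, 1/5, 1/5]
  Z: [1/5, 1/5, 1/5, 2/5]
  W: [3/10, 1/5, 3/10, 1/5]
P^2 =
  X: [1/4, 19/100, 13/50, 3/10]
  Y: [11/50, 4/25, 3/10, 8/25]
  Z: [13/50, 9/50, 7/25, 7/25]
  W: [23/100, 17/100, 7/25, 8/25]
P^3 =
  X: [243/1000, 7/40, 7/25, 151/500]
  Y: [121/500, 89/500, 69/250, 38/125]
  Z: [119/500, 87/500, 7/25, 77/250]
  W: [243/1000, 177/1000, 139/500, 151/500]
P^4 =
  X: [2409/10000, 1757/10000, 697/2500, 1523/5000]
  Y: [1209/5000, 879/5000, 697/2500, 759/2500]
  Z: [1209/5000, 881/5000, 174/625, 759/2500]
  W: [2413/10000, 1757/10000, 697/2500, 1521/5000]
P^5 =
  X: [24151/100000, 17591/100000, 3483/12500, 15197/50000]
  Y: [12067/50000, 8791/50000, 871/3125, 7603/25000]
  Z: [12071/50000, 8791/50000, 871/3125, 7601/25000]
  W: [24143/100000, 17587/100000, 6967/25000, 15201/50000]

(P^5)[X -> W] = 15197/50000

Answer: 15197/50000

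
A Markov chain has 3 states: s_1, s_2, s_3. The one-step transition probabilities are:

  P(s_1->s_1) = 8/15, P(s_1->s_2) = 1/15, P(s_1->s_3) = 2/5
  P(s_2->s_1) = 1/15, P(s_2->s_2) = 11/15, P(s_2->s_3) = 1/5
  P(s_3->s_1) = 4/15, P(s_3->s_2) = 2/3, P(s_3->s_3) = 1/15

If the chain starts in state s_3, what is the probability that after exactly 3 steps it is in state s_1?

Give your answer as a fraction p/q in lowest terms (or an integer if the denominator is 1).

Answer: 712/3375

Derivation:
Computing P^3 by repeated multiplication:
P^1 =
  s_1: [8/15, 1/15, 2/5]
  s_2: [1/15, 11/15, 1/5]
  s_3: [4/15, 2/3, 1/15]
P^2 =
  s_1: [89/225, 79/225, 19/75]
  s_2: [31/225, 152/225, 14/75]
  s_3: [46/225, 124/225, 11/45]
P^3 =
  s_1: [1019/3375, 1528/3375, 92/375]
  s_2: [568/3375, 2123/3375, 76/375]
  s_3: [712/3375, 392/675, 703/3375]

(P^3)[s_3 -> s_1] = 712/3375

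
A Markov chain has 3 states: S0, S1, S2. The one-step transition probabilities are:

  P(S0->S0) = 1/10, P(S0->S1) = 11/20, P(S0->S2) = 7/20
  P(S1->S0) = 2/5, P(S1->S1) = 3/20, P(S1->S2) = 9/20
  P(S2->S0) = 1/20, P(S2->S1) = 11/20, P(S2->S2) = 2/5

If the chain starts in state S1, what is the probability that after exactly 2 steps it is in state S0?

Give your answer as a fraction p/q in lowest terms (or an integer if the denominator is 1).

Answer: 49/400

Derivation:
Computing P^2 by repeated multiplication:
P^1 =
  S0: [1/10, 11/20, 7/20]
  S1: [2/5, 3/20, 9/20]
  S2: [1/20, 11/20, 2/5]
P^2 =
  S0: [99/400, 33/100, 169/400]
  S1: [49/400, 49/100, 31/80]
  S2: [49/200, 33/100, 17/40]

(P^2)[S1 -> S0] = 49/400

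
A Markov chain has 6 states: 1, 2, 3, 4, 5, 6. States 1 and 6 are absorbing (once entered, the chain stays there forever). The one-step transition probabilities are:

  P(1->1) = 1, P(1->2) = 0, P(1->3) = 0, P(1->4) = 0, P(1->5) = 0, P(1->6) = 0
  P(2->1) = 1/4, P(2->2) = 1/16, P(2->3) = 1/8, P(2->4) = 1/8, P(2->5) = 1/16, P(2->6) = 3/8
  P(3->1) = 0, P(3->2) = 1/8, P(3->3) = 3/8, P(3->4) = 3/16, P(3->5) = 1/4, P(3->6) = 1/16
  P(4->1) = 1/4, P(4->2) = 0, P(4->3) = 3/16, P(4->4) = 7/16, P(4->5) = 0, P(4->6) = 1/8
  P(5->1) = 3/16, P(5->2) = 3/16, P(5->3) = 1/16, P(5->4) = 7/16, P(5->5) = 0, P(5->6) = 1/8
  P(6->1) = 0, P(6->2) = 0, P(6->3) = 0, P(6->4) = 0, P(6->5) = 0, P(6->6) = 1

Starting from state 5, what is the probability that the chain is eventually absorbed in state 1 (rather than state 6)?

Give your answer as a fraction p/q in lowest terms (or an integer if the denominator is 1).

Answer: 3103/5427

Derivation:
Let a_i = P(absorbed in 1 | start in state i).
Boundary conditions: a_1 = 1, a_6 = 0.
For each transient state i, a_i = sum_j P(i->j) * a_j:
  a_2 = 1/4*a_1 + 1/16*a_2 + 1/8*a_3 + 1/8*a_4 + 1/16*a_5 + 3/8*a_6
  a_3 = 0*a_1 + 1/8*a_2 + 3/8*a_3 + 3/16*a_4 + 1/4*a_5 + 1/16*a_6
  a_4 = 1/4*a_1 + 0*a_2 + 3/16*a_3 + 7/16*a_4 + 0*a_5 + 1/8*a_6
  a_5 = 3/16*a_1 + 3/16*a_2 + 1/16*a_3 + 7/16*a_4 + 0*a_5 + 1/8*a_6

Substituting a_1 = 1 and a_6 = 0, rearrange to (I - Q) a = r where r[i] = P(i -> 1):
  [15/16, -1/8, -1/8, -1/16] . (a_2, a_3, a_4, a_5) = 1/4
  [-1/8, 5/8, -3/16, -1/4] . (a_2, a_3, a_4, a_5) = 0
  [0, -3/16, 9/16, 0] . (a_2, a_3, a_4, a_5) = 1/4
  [-3/16, -1/16, -7/16, 1] . (a_2, a_3, a_4, a_5) = 3/16

Solving yields:
  a_2 = 2461/5427
  a_3 = 910/1809
  a_4 = 3322/5427
  a_5 = 3103/5427

Starting state is 5, so the absorption probability is a_5 = 3103/5427.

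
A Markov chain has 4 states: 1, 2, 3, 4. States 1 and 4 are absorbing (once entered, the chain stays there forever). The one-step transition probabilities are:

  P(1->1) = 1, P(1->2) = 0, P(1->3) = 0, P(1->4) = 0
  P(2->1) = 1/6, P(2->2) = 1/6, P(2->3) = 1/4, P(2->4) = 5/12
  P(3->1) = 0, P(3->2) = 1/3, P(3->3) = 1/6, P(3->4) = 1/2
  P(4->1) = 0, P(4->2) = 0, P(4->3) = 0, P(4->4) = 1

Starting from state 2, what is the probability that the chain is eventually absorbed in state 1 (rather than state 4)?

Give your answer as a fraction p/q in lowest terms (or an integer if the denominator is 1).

Answer: 5/22

Derivation:
Let a_i = P(absorbed in 1 | start in state i).
Boundary conditions: a_1 = 1, a_4 = 0.
For each transient state i, a_i = sum_j P(i->j) * a_j:
  a_2 = 1/6*a_1 + 1/6*a_2 + 1/4*a_3 + 5/12*a_4
  a_3 = 0*a_1 + 1/3*a_2 + 1/6*a_3 + 1/2*a_4

Substituting a_1 = 1 and a_4 = 0, rearrange to (I - Q) a = r where r[i] = P(i -> 1):
  [5/6, -1/4] . (a_2, a_3) = 1/6
  [-1/3, 5/6] . (a_2, a_3) = 0

Solving yields:
  a_2 = 5/22
  a_3 = 1/11

Starting state is 2, so the absorption probability is a_2 = 5/22.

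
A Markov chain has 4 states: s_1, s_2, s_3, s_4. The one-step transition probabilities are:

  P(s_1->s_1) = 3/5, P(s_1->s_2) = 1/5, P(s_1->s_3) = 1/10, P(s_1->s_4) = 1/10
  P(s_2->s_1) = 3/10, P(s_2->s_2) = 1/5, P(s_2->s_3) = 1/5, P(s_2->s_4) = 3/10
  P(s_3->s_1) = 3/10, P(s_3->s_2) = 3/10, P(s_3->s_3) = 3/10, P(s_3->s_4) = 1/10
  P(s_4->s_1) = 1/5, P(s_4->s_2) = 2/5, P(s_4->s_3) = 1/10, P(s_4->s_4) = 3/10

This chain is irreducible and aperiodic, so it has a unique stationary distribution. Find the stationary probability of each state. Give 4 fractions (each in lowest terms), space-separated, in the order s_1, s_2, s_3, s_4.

The stationary distribution satisfies pi = pi * P, i.e.:
  pi_s_1 = 3/5*pi_s_1 + 3/10*pi_s_2 + 3/10*pi_s_3 + 1/5*pi_s_4
  pi_s_2 = 1/5*pi_s_1 + 1/5*pi_s_2 + 3/10*pi_s_3 + 2/5*pi_s_4
  pi_s_3 = 1/10*pi_s_1 + 1/5*pi_s_2 + 3/10*pi_s_3 + 1/10*pi_s_4
  pi_s_4 = 1/10*pi_s_1 + 3/10*pi_s_2 + 1/10*pi_s_3 + 3/10*pi_s_4
with normalization: pi_s_1 + pi_s_2 + pi_s_3 + pi_s_4 = 1.

Using the first 3 balance equations plus normalization, the linear system A*pi = b is:
  [-2/5, 3/10, 3/10, 1/5] . pi = 0
  [1/5, -4/5, 3/10, 2/5] . pi = 0
  [1/10, 1/5, -7/10, 1/10] . pi = 0
  [1, 1, 1, 1] . pi = 1

Solving yields:
  pi_s_1 = 241/600
  pi_s_2 = 19/75
  pi_s_3 = 47/300
  pi_s_4 = 113/600

Verification (pi * P):
  241/600*3/5 + 19/75*3/10 + 47/300*3/10 + 113/600*1/5 = 241/600 = pi_s_1  (ok)
  241/600*1/5 + 19/75*1/5 + 47/300*3/10 + 113/600*2/5 = 19/75 = pi_s_2  (ok)
  241/600*1/10 + 19/75*1/5 + 47/300*3/10 + 113/600*1/10 = 47/300 = pi_s_3  (ok)
  241/600*1/10 + 19/75*3/10 + 47/300*1/10 + 113/600*3/10 = 113/600 = pi_s_4  (ok)

Answer: 241/600 19/75 47/300 113/600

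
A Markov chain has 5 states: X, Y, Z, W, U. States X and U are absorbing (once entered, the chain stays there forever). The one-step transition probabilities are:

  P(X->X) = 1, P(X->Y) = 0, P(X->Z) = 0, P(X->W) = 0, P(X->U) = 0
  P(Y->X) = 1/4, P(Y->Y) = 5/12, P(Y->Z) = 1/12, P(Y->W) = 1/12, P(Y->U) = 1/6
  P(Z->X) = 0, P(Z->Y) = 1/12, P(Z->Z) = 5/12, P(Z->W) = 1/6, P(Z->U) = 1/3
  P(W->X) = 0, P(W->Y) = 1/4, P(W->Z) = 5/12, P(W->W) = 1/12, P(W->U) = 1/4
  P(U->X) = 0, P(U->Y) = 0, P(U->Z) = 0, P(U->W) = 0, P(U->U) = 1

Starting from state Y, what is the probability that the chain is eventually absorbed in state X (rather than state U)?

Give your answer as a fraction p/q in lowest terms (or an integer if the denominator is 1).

Let a_i = P(absorbed in X | start in state i).
Boundary conditions: a_X = 1, a_U = 0.
For each transient state i, a_i = sum_j P(i->j) * a_j:
  a_Y = 1/4*a_X + 5/12*a_Y + 1/12*a_Z + 1/12*a_W + 1/6*a_U
  a_Z = 0*a_X + 1/12*a_Y + 5/12*a_Z + 1/6*a_W + 1/3*a_U
  a_W = 0*a_X + 1/4*a_Y + 5/12*a_Z + 1/12*a_W + 1/4*a_U

Substituting a_X = 1 and a_U = 0, rearrange to (I - Q) a = r where r[i] = P(i -> X):
  [7/12, -1/12, -1/12] . (a_Y, a_Z, a_W) = 1/4
  [-1/12, 7/12, -1/6] . (a_Y, a_Z, a_W) = 0
  [-1/4, -5/12, 11/12] . (a_Y, a_Z, a_W) = 0

Solving yields:
  a_Y = 67/142
  a_Z = 17/142
  a_W = 13/71

Starting state is Y, so the absorption probability is a_Y = 67/142.

Answer: 67/142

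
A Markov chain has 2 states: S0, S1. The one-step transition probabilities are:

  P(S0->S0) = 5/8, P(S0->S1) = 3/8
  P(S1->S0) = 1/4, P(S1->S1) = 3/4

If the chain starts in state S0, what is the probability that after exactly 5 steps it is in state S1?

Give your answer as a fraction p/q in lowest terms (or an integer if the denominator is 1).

Answer: 19515/32768

Derivation:
Computing P^5 by repeated multiplication:
P^1 =
  S0: [5/8, 3/8]
  S1: [1/4, 3/4]
P^2 =
  S0: [31/64, 33/64]
  S1: [11/32, 21/32]
P^3 =
  S0: [221/512, 291/512]
  S1: [97/256, 159/256]
P^4 =
  S0: [1687/4096, 2409/4096]
  S1: [803/2048, 1245/2048]
P^5 =
  S0: [13253/32768, 19515/32768]
  S1: [6505/16384, 9879/16384]

(P^5)[S0 -> S1] = 19515/32768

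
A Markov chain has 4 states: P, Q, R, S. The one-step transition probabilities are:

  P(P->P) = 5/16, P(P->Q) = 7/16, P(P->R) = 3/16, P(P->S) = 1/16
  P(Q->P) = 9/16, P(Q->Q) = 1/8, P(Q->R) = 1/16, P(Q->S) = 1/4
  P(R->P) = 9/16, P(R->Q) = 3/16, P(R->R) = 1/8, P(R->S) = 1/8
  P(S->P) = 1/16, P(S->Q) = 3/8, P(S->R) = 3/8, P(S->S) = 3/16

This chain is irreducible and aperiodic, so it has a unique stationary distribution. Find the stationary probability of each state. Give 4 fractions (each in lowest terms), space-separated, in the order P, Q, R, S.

The stationary distribution satisfies pi = pi * P, i.e.:
  pi_P = 5/16*pi_P + 9/16*pi_Q + 9/16*pi_R + 1/16*pi_S
  pi_Q = 7/16*pi_P + 1/8*pi_Q + 3/16*pi_R + 3/8*pi_S
  pi_R = 3/16*pi_P + 1/16*pi_Q + 1/8*pi_R + 3/8*pi_S
  pi_S = 1/16*pi_P + 1/4*pi_Q + 1/8*pi_R + 3/16*pi_S
with normalization: pi_P + pi_Q + pi_R + pi_S = 1.

Using the first 3 balance equations plus normalization, the linear system A*pi = b is:
  [-11/16, 9/16, 9/16, 1/16] . pi = 0
  [7/16, -7/8, 3/16, 3/8] . pi = 0
  [3/16, 1/16, -7/8, 3/8] . pi = 0
  [1, 1, 1, 1] . pi = 1

Solving yields:
  pi_P = 1921/4908
  pi_Q = 1445/4908
  pi_R = 823/4908
  pi_S = 719/4908

Verification (pi * P):
  1921/4908*5/16 + 1445/4908*9/16 + 823/4908*9/16 + 719/4908*1/16 = 1921/4908 = pi_P  (ok)
  1921/4908*7/16 + 1445/4908*1/8 + 823/4908*3/16 + 719/4908*3/8 = 1445/4908 = pi_Q  (ok)
  1921/4908*3/16 + 1445/4908*1/16 + 823/4908*1/8 + 719/4908*3/8 = 823/4908 = pi_R  (ok)
  1921/4908*1/16 + 1445/4908*1/4 + 823/4908*1/8 + 719/4908*3/16 = 719/4908 = pi_S  (ok)

Answer: 1921/4908 1445/4908 823/4908 719/4908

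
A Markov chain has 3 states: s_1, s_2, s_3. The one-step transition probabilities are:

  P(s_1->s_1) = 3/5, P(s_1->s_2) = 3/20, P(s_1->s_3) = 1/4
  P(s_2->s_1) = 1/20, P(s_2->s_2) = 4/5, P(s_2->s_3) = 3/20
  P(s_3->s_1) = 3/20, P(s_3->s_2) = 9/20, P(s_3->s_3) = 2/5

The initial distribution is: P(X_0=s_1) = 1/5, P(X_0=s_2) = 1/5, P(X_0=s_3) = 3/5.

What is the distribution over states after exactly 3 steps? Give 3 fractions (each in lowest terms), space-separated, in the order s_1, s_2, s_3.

Propagating the distribution step by step (d_{t+1} = d_t * P):
d_0 = (s_1=1/5, s_2=1/5, s_3=3/5)
  d_1[s_1] = 1/5*3/5 + 1/5*1/20 + 3/5*3/20 = 11/50
  d_1[s_2] = 1/5*3/20 + 1/5*4/5 + 3/5*9/20 = 23/50
  d_1[s_3] = 1/5*1/4 + 1/5*3/20 + 3/5*2/5 = 8/25
d_1 = (s_1=11/50, s_2=23/50, s_3=8/25)
  d_2[s_1] = 11/50*3/5 + 23/50*1/20 + 8/25*3/20 = 203/1000
  d_2[s_2] = 11/50*3/20 + 23/50*4/5 + 8/25*9/20 = 109/200
  d_2[s_3] = 11/50*1/4 + 23/50*3/20 + 8/25*2/5 = 63/250
d_2 = (s_1=203/1000, s_2=109/200, s_3=63/250)
  d_3[s_1] = 203/1000*3/5 + 109/200*1/20 + 63/250*3/20 = 3737/20000
  d_3[s_2] = 203/1000*3/20 + 109/200*4/5 + 63/250*9/20 = 11597/20000
  d_3[s_3] = 203/1000*1/4 + 109/200*3/20 + 63/250*2/5 = 2333/10000
d_3 = (s_1=3737/20000, s_2=11597/20000, s_3=2333/10000)

Answer: 3737/20000 11597/20000 2333/10000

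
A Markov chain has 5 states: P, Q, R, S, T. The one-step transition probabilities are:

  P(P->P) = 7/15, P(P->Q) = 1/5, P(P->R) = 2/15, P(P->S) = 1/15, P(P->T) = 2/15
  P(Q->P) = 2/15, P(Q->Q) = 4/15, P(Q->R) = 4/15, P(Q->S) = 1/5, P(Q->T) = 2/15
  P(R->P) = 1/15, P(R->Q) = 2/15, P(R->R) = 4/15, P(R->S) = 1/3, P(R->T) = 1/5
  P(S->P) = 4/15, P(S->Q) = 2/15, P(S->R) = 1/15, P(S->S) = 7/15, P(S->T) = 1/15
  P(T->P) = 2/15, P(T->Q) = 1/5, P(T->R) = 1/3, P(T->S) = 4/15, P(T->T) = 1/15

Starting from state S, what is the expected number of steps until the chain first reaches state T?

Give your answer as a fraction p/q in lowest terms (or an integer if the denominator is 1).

Answer: 14580/1691

Derivation:
Let h_i = expected steps to first reach T from state i.
Boundary: h_T = 0.
First-step equations for the other states:
  h_P = 1 + 7/15*h_P + 1/5*h_Q + 2/15*h_R + 1/15*h_S + 2/15*h_T
  h_Q = 1 + 2/15*h_P + 4/15*h_Q + 4/15*h_R + 1/5*h_S + 2/15*h_T
  h_R = 1 + 1/15*h_P + 2/15*h_Q + 4/15*h_R + 1/3*h_S + 1/5*h_T
  h_S = 1 + 4/15*h_P + 2/15*h_Q + 1/15*h_R + 7/15*h_S + 1/15*h_T

Substituting h_T = 0 and rearranging gives the linear system (I - Q) h = 1:
  [8/15, -1/5, -2/15, -1/15] . (h_P, h_Q, h_R, h_S) = 1
  [-2/15, 11/15, -4/15, -1/5] . (h_P, h_Q, h_R, h_S) = 1
  [-1/15, -2/15, 11/15, -1/3] . (h_P, h_Q, h_R, h_S) = 1
  [-4/15, -2/15, -1/15, 8/15] . (h_P, h_Q, h_R, h_S) = 1

Solving yields:
  h_P = 13080/1691
  h_Q = 13215/1691
  h_R = 12525/1691
  h_S = 14580/1691

Starting state is S, so the expected hitting time is h_S = 14580/1691.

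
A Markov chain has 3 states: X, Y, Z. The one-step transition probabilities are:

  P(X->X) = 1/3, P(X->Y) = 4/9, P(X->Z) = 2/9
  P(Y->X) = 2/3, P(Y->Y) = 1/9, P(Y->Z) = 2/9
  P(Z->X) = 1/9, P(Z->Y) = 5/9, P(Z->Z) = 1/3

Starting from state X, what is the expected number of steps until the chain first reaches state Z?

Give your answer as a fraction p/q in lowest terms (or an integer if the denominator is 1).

Let h_i = expected steps to first reach Z from state i.
Boundary: h_Z = 0.
First-step equations for the other states:
  h_X = 1 + 1/3*h_X + 4/9*h_Y + 2/9*h_Z
  h_Y = 1 + 2/3*h_X + 1/9*h_Y + 2/9*h_Z

Substituting h_Z = 0 and rearranging gives the linear system (I - Q) h = 1:
  [2/3, -4/9] . (h_X, h_Y) = 1
  [-2/3, 8/9] . (h_X, h_Y) = 1

Solving yields:
  h_X = 9/2
  h_Y = 9/2

Starting state is X, so the expected hitting time is h_X = 9/2.

Answer: 9/2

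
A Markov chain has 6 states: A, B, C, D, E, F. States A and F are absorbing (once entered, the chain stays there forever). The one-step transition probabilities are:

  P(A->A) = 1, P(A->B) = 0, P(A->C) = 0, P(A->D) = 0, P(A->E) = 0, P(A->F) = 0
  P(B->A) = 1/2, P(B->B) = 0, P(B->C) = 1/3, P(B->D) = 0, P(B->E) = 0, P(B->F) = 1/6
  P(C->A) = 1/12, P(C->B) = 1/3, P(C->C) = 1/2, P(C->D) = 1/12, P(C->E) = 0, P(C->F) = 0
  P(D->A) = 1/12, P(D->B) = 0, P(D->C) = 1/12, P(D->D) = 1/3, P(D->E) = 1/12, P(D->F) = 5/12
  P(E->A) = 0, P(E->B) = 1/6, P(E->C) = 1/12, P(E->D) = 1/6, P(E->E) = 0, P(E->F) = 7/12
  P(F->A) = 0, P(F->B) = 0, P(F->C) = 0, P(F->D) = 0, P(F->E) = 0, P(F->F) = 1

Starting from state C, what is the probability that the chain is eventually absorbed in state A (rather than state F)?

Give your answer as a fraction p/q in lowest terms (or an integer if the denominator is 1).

Answer: 59/85

Derivation:
Let a_i = P(absorbed in A | start in state i).
Boundary conditions: a_A = 1, a_F = 0.
For each transient state i, a_i = sum_j P(i->j) * a_j:
  a_B = 1/2*a_A + 0*a_B + 1/3*a_C + 0*a_D + 0*a_E + 1/6*a_F
  a_C = 1/12*a_A + 1/3*a_B + 1/2*a_C + 1/12*a_D + 0*a_E + 0*a_F
  a_D = 1/12*a_A + 0*a_B + 1/12*a_C + 1/3*a_D + 1/12*a_E + 5/12*a_F
  a_E = 0*a_A + 1/6*a_B + 1/12*a_C + 1/6*a_D + 0*a_E + 7/12*a_F

Substituting a_A = 1 and a_F = 0, rearrange to (I - Q) a = r where r[i] = P(i -> A):
  [1, -1/3, 0, 0] . (a_B, a_C, a_D, a_E) = 1/2
  [-1/3, 1/2, -1/12, 0] . (a_B, a_C, a_D, a_E) = 1/12
  [0, -1/12, 2/3, -1/12] . (a_B, a_C, a_D, a_E) = 1/12
  [-1/6, -1/12, -1/6, 1] . (a_B, a_C, a_D, a_E) = 0

Solving yields:
  a_B = 373/510
  a_C = 59/85
  a_D = 61/255
  a_E = 56/255

Starting state is C, so the absorption probability is a_C = 59/85.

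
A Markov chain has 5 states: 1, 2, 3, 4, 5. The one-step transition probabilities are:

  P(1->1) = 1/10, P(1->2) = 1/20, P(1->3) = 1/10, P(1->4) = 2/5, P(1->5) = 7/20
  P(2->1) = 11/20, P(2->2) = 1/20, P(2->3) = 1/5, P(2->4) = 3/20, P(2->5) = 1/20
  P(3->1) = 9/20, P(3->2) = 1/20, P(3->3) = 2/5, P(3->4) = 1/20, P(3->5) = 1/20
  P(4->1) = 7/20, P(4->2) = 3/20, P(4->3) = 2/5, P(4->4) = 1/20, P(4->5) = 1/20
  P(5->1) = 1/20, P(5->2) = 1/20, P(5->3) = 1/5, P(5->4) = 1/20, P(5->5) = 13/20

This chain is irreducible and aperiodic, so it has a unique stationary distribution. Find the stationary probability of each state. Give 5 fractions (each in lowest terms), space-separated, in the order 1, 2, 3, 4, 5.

Answer: 44/185 71/1110 1133/4440 31/222 449/1480

Derivation:
The stationary distribution satisfies pi = pi * P, i.e.:
  pi_1 = 1/10*pi_1 + 11/20*pi_2 + 9/20*pi_3 + 7/20*pi_4 + 1/20*pi_5
  pi_2 = 1/20*pi_1 + 1/20*pi_2 + 1/20*pi_3 + 3/20*pi_4 + 1/20*pi_5
  pi_3 = 1/10*pi_1 + 1/5*pi_2 + 2/5*pi_3 + 2/5*pi_4 + 1/5*pi_5
  pi_4 = 2/5*pi_1 + 3/20*pi_2 + 1/20*pi_3 + 1/20*pi_4 + 1/20*pi_5
  pi_5 = 7/20*pi_1 + 1/20*pi_2 + 1/20*pi_3 + 1/20*pi_4 + 13/20*pi_5
with normalization: pi_1 + pi_2 + pi_3 + pi_4 + pi_5 = 1.

Using the first 4 balance equations plus normalization, the linear system A*pi = b is:
  [-9/10, 11/20, 9/20, 7/20, 1/20] . pi = 0
  [1/20, -19/20, 1/20, 3/20, 1/20] . pi = 0
  [1/10, 1/5, -3/5, 2/5, 1/5] . pi = 0
  [2/5, 3/20, 1/20, -19/20, 1/20] . pi = 0
  [1, 1, 1, 1, 1] . pi = 1

Solving yields:
  pi_1 = 44/185
  pi_2 = 71/1110
  pi_3 = 1133/4440
  pi_4 = 31/222
  pi_5 = 449/1480

Verification (pi * P):
  44/185*1/10 + 71/1110*11/20 + 1133/4440*9/20 + 31/222*7/20 + 449/1480*1/20 = 44/185 = pi_1  (ok)
  44/185*1/20 + 71/1110*1/20 + 1133/4440*1/20 + 31/222*3/20 + 449/1480*1/20 = 71/1110 = pi_2  (ok)
  44/185*1/10 + 71/1110*1/5 + 1133/4440*2/5 + 31/222*2/5 + 449/1480*1/5 = 1133/4440 = pi_3  (ok)
  44/185*2/5 + 71/1110*3/20 + 1133/4440*1/20 + 31/222*1/20 + 449/1480*1/20 = 31/222 = pi_4  (ok)
  44/185*7/20 + 71/1110*1/20 + 1133/4440*1/20 + 31/222*1/20 + 449/1480*13/20 = 449/1480 = pi_5  (ok)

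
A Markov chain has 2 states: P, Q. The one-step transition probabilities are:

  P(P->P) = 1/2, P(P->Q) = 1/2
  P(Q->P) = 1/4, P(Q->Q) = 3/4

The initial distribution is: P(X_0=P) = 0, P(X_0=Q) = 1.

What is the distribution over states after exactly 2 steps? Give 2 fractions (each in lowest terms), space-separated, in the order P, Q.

Propagating the distribution step by step (d_{t+1} = d_t * P):
d_0 = (P=0, Q=1)
  d_1[P] = 0*1/2 + 1*1/4 = 1/4
  d_1[Q] = 0*1/2 + 1*3/4 = 3/4
d_1 = (P=1/4, Q=3/4)
  d_2[P] = 1/4*1/2 + 3/4*1/4 = 5/16
  d_2[Q] = 1/4*1/2 + 3/4*3/4 = 11/16
d_2 = (P=5/16, Q=11/16)

Answer: 5/16 11/16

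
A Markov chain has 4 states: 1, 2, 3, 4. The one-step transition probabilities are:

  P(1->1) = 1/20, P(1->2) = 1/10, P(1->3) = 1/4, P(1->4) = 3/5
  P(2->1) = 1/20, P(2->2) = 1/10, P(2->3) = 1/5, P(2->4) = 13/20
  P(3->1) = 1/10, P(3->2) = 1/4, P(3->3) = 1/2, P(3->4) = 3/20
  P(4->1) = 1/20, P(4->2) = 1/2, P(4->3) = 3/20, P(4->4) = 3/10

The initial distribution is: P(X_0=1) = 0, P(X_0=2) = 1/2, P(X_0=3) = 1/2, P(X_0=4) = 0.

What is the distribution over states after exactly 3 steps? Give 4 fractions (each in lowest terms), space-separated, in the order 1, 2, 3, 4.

Propagating the distribution step by step (d_{t+1} = d_t * P):
d_0 = (1=0, 2=1/2, 3=1/2, 4=0)
  d_1[1] = 0*1/20 + 1/2*1/20 + 1/2*1/10 + 0*1/20 = 3/40
  d_1[2] = 0*1/10 + 1/2*1/10 + 1/2*1/4 + 0*1/2 = 7/40
  d_1[3] = 0*1/4 + 1/2*1/5 + 1/2*1/2 + 0*3/20 = 7/20
  d_1[4] = 0*3/5 + 1/2*13/20 + 1/2*3/20 + 0*3/10 = 2/5
d_1 = (1=3/40, 2=7/40, 3=7/20, 4=2/5)
  d_2[1] = 3/40*1/20 + 7/40*1/20 + 7/20*1/10 + 2/5*1/20 = 27/400
  d_2[2] = 3/40*1/10 + 7/40*1/10 + 7/20*1/4 + 2/5*1/2 = 5/16
  d_2[3] = 3/40*1/4 + 7/40*1/5 + 7/20*1/2 + 2/5*3/20 = 231/800
  d_2[4] = 3/40*3/5 + 7/40*13/20 + 7/20*3/20 + 2/5*3/10 = 53/160
d_2 = (1=27/400, 2=5/16, 3=231/800, 4=53/160)
  d_3[1] = 27/400*1/20 + 5/16*1/20 + 231/800*1/10 + 53/160*1/20 = 1031/16000
  d_3[2] = 27/400*1/10 + 5/16*1/10 + 231/800*1/4 + 53/160*1/2 = 4413/16000
  d_3[3] = 27/400*1/4 + 5/16*1/5 + 231/800*1/2 + 53/160*3/20 = 35/128
  d_3[4] = 27/400*3/5 + 5/16*13/20 + 231/800*3/20 + 53/160*3/10 = 6181/16000
d_3 = (1=1031/16000, 2=4413/16000, 3=35/128, 4=6181/16000)

Answer: 1031/16000 4413/16000 35/128 6181/16000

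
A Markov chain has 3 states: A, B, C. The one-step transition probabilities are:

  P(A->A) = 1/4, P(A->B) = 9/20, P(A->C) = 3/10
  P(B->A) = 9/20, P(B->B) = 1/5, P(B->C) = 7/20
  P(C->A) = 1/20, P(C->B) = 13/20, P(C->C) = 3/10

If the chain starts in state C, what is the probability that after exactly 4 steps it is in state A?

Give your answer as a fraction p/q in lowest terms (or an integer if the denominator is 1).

Computing P^4 by repeated multiplication:
P^1 =
  A: [1/4, 9/20, 3/10]
  B: [9/20, 1/5, 7/20]
  C: [1/20, 13/20, 3/10]
P^2 =
  A: [7/25, 159/400, 129/400]
  B: [11/50, 47/100, 31/100]
  C: [8/25, 139/400, 133/400]
P^3 =
  A: [53/200, 3321/8000, 2559/8000]
  B: [141/500, 789/2000, 647/2000]
  C: [253/1000, 3437/8000, 2539/8000]
P^4 =
  A: [5381/20000, 65631/160000, 51321/160000]
  B: [1321/5000, 16643/40000, 12789/40000]
  C: [5449/20000, 64971/160000, 51437/160000]

(P^4)[C -> A] = 5449/20000

Answer: 5449/20000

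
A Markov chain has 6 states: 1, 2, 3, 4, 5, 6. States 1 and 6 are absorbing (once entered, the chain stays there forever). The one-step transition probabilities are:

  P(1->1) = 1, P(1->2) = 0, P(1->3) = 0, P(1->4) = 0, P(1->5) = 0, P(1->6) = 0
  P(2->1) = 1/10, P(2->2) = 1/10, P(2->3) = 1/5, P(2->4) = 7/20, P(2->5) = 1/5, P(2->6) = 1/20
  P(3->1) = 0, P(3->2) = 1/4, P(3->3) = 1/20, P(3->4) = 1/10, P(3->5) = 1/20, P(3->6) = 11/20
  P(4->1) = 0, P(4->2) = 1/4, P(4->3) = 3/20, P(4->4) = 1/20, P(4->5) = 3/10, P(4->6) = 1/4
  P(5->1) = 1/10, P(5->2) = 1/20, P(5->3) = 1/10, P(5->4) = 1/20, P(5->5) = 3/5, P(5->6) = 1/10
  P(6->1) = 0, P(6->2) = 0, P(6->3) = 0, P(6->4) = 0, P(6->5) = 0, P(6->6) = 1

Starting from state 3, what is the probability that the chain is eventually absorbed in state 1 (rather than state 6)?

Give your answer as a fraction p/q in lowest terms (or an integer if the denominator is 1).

Let a_i = P(absorbed in 1 | start in state i).
Boundary conditions: a_1 = 1, a_6 = 0.
For each transient state i, a_i = sum_j P(i->j) * a_j:
  a_2 = 1/10*a_1 + 1/10*a_2 + 1/5*a_3 + 7/20*a_4 + 1/5*a_5 + 1/20*a_6
  a_3 = 0*a_1 + 1/4*a_2 + 1/20*a_3 + 1/10*a_4 + 1/20*a_5 + 11/20*a_6
  a_4 = 0*a_1 + 1/4*a_2 + 3/20*a_3 + 1/20*a_4 + 3/10*a_5 + 1/4*a_6
  a_5 = 1/10*a_1 + 1/20*a_2 + 1/10*a_3 + 1/20*a_4 + 3/5*a_5 + 1/10*a_6

Substituting a_1 = 1 and a_6 = 0, rearrange to (I - Q) a = r where r[i] = P(i -> 1):
  [9/10, -1/5, -7/20, -1/5] . (a_2, a_3, a_4, a_5) = 1/10
  [-1/4, 19/20, -1/10, -1/20] . (a_2, a_3, a_4, a_5) = 0
  [-1/4, -3/20, 19/20, -3/10] . (a_2, a_3, a_4, a_5) = 0
  [-1/20, -1/10, -1/20, 2/5] . (a_2, a_3, a_4, a_5) = 1/10

Solving yields:
  a_2 = 10048/34485
  a_3 = 3998/34485
  a_4 = 6986/34485
  a_5 = 2350/6897

Starting state is 3, so the absorption probability is a_3 = 3998/34485.

Answer: 3998/34485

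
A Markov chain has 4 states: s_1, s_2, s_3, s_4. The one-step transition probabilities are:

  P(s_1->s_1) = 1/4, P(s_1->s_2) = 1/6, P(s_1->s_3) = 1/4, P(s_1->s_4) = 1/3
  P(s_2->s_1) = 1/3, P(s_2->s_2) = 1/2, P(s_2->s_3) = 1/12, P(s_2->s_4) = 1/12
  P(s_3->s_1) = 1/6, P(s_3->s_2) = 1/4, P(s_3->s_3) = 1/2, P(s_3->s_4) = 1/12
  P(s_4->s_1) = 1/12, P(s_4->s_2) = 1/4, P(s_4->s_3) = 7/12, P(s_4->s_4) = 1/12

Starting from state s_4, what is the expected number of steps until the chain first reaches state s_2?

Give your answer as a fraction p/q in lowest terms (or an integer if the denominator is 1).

Answer: 804/191

Derivation:
Let h_i = expected steps to first reach s_2 from state i.
Boundary: h_s_2 = 0.
First-step equations for the other states:
  h_s_1 = 1 + 1/4*h_s_1 + 1/6*h_s_2 + 1/4*h_s_3 + 1/3*h_s_4
  h_s_3 = 1 + 1/6*h_s_1 + 1/4*h_s_2 + 1/2*h_s_3 + 1/12*h_s_4
  h_s_4 = 1 + 1/12*h_s_1 + 1/4*h_s_2 + 7/12*h_s_3 + 1/12*h_s_4

Substituting h_s_2 = 0 and rearranging gives the linear system (I - Q) h = 1:
  [3/4, -1/4, -1/3] . (h_s_1, h_s_3, h_s_4) = 1
  [-1/6, 1/2, -1/12] . (h_s_1, h_s_3, h_s_4) = 1
  [-1/12, -7/12, 11/12] . (h_s_1, h_s_3, h_s_4) = 1

Solving yields:
  h_s_1 = 882/191
  h_s_3 = 810/191
  h_s_4 = 804/191

Starting state is s_4, so the expected hitting time is h_s_4 = 804/191.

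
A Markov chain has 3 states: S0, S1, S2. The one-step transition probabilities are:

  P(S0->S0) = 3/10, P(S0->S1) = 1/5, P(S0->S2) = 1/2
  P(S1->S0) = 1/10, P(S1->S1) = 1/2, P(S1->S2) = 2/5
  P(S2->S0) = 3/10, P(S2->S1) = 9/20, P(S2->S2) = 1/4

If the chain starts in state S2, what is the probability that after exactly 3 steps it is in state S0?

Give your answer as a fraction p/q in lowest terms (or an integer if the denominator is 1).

Computing P^3 by repeated multiplication:
P^1 =
  S0: [3/10, 1/5, 1/2]
  S1: [1/10, 1/2, 2/5]
  S2: [3/10, 9/20, 1/4]
P^2 =
  S0: [13/50, 77/200, 71/200]
  S1: [1/5, 9/20, 7/20]
  S2: [21/100, 159/400, 157/400]
P^3 =
  S0: [223/1000, 1617/4000, 1491/4000]
  S1: [21/100, 169/400, 147/400]
  S2: [441/2000, 3339/8000, 2897/8000]

(P^3)[S2 -> S0] = 441/2000

Answer: 441/2000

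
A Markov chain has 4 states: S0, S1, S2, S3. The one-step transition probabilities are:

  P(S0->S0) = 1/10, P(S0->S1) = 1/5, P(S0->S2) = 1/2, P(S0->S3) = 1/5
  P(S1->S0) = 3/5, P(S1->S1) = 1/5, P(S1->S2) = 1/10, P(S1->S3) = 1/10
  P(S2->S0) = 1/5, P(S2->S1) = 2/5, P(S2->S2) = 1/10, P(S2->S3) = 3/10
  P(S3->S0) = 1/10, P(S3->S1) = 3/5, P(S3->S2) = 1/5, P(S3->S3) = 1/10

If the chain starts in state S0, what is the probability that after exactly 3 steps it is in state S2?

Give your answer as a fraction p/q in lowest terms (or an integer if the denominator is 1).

Computing P^3 by repeated multiplication:
P^1 =
  S0: [1/10, 1/5, 1/2, 1/5]
  S1: [3/5, 1/5, 1/10, 1/10]
  S2: [1/5, 2/5, 1/10, 3/10]
  S3: [1/10, 3/5, 1/5, 1/10]
P^2 =
  S0: [1/4, 19/50, 4/25, 21/100]
  S1: [21/100, 13/50, 7/20, 9/50]
  S2: [31/100, 17/50, 21/100, 7/50]
  S3: [21/50, 7/25, 3/20, 3/20]
P^3 =
  S0: [153/500, 79/250, 221/1000, 157/1000]
  S1: [53/200, 171/500, 101/500, 191/1000]
  S2: [291/1000, 149/500, 119/500, 173/1000]
  S3: [51/200, 29/100, 283/1000, 43/250]

(P^3)[S0 -> S2] = 221/1000

Answer: 221/1000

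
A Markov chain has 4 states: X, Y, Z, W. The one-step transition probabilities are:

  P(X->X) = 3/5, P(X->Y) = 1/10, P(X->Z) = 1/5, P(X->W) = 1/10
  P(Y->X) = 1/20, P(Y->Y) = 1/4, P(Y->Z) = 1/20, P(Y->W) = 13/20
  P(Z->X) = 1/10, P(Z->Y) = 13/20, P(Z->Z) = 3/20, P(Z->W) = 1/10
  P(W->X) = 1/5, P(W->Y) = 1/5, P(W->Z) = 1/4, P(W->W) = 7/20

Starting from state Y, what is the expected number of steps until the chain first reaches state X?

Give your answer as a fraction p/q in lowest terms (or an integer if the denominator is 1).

Answer: 10240/1259

Derivation:
Let h_i = expected steps to first reach X from state i.
Boundary: h_X = 0.
First-step equations for the other states:
  h_Y = 1 + 1/20*h_X + 1/4*h_Y + 1/20*h_Z + 13/20*h_W
  h_Z = 1 + 1/10*h_X + 13/20*h_Y + 3/20*h_Z + 1/10*h_W
  h_W = 1 + 1/5*h_X + 1/5*h_Y + 1/4*h_Z + 7/20*h_W

Substituting h_X = 0 and rearranging gives the linear system (I - Q) h = 1:
  [3/4, -1/20, -13/20] . (h_Y, h_Z, h_W) = 1
  [-13/20, 17/20, -1/10] . (h_Y, h_Z, h_W) = 1
  [-1/5, -1/4, 13/20] . (h_Y, h_Z, h_W) = 1

Solving yields:
  h_Y = 10240/1259
  h_Z = 10380/1259
  h_W = 9080/1259

Starting state is Y, so the expected hitting time is h_Y = 10240/1259.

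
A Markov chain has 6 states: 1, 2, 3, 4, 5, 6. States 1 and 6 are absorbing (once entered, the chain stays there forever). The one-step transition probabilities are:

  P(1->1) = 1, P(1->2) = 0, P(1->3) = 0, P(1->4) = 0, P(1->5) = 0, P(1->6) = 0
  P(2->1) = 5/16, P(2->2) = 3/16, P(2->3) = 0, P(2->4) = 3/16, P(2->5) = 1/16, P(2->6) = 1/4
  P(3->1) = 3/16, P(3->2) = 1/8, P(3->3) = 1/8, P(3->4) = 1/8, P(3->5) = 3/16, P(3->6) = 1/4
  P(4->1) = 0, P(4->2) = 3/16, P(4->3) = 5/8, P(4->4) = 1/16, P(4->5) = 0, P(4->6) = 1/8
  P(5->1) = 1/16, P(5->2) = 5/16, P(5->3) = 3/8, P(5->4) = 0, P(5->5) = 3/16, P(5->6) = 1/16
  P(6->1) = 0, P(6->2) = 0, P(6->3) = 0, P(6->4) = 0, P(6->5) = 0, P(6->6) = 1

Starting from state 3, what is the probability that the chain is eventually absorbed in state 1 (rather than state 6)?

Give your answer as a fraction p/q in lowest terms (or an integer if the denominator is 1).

Let a_i = P(absorbed in 1 | start in state i).
Boundary conditions: a_1 = 1, a_6 = 0.
For each transient state i, a_i = sum_j P(i->j) * a_j:
  a_2 = 5/16*a_1 + 3/16*a_2 + 0*a_3 + 3/16*a_4 + 1/16*a_5 + 1/4*a_6
  a_3 = 3/16*a_1 + 1/8*a_2 + 1/8*a_3 + 1/8*a_4 + 3/16*a_5 + 1/4*a_6
  a_4 = 0*a_1 + 3/16*a_2 + 5/8*a_3 + 1/16*a_4 + 0*a_5 + 1/8*a_6
  a_5 = 1/16*a_1 + 5/16*a_2 + 3/8*a_3 + 0*a_4 + 3/16*a_5 + 1/16*a_6

Substituting a_1 = 1 and a_6 = 0, rearrange to (I - Q) a = r where r[i] = P(i -> 1):
  [13/16, 0, -3/16, -1/16] . (a_2, a_3, a_4, a_5) = 5/16
  [-1/8, 7/8, -1/8, -3/16] . (a_2, a_3, a_4, a_5) = 3/16
  [-3/16, -5/8, 15/16, 0] . (a_2, a_3, a_4, a_5) = 0
  [-5/16, -3/8, 0, 13/16] . (a_2, a_3, a_4, a_5) = 1/16

Solving yields:
  a_2 = 1590/3091
  a_3 = 126/281
  a_4 = 1242/3091
  a_5 = 1489/3091

Starting state is 3, so the absorption probability is a_3 = 126/281.

Answer: 126/281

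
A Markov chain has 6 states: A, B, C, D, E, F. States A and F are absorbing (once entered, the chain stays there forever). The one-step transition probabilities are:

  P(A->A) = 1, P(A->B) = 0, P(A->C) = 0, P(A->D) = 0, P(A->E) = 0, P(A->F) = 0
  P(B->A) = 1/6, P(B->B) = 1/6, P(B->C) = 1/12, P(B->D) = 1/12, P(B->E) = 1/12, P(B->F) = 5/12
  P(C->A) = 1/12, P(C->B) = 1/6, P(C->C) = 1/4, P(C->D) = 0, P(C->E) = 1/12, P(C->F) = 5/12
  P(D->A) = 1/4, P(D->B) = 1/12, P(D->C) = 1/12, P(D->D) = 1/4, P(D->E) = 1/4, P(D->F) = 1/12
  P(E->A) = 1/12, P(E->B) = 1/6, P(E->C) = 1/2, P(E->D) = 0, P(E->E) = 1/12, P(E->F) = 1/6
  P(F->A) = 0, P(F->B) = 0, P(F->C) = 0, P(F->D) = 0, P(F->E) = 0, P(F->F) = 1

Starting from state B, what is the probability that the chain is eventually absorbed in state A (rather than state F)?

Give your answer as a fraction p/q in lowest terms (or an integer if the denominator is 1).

Answer: 751/2559

Derivation:
Let a_i = P(absorbed in A | start in state i).
Boundary conditions: a_A = 1, a_F = 0.
For each transient state i, a_i = sum_j P(i->j) * a_j:
  a_B = 1/6*a_A + 1/6*a_B + 1/12*a_C + 1/12*a_D + 1/12*a_E + 5/12*a_F
  a_C = 1/12*a_A + 1/6*a_B + 1/4*a_C + 0*a_D + 1/12*a_E + 5/12*a_F
  a_D = 1/4*a_A + 1/12*a_B + 1/12*a_C + 1/4*a_D + 1/4*a_E + 1/12*a_F
  a_E = 1/12*a_A + 1/6*a_B + 1/2*a_C + 0*a_D + 1/12*a_E + 1/6*a_F

Substituting a_A = 1 and a_F = 0, rearrange to (I - Q) a = r where r[i] = P(i -> A):
  [5/6, -1/12, -1/12, -1/12] . (a_B, a_C, a_D, a_E) = 1/6
  [-1/6, 3/4, 0, -1/12] . (a_B, a_C, a_D, a_E) = 1/12
  [-1/12, -1/12, 3/4, -1/4] . (a_B, a_C, a_D, a_E) = 1/4
  [-1/6, -1/2, 0, 11/12] . (a_B, a_C, a_D, a_E) = 1/12

Solving yields:
  a_B = 751/2559
  a_C = 524/2559
  a_D = 1213/2559
  a_E = 655/2559

Starting state is B, so the absorption probability is a_B = 751/2559.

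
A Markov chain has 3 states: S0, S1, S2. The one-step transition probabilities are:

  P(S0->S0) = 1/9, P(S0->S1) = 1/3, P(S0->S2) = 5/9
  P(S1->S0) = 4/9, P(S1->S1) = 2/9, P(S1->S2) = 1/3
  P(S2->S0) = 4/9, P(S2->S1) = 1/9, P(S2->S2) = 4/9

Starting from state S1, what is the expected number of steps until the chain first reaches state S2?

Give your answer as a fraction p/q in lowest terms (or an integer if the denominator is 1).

Answer: 27/11

Derivation:
Let h_i = expected steps to first reach S2 from state i.
Boundary: h_S2 = 0.
First-step equations for the other states:
  h_S0 = 1 + 1/9*h_S0 + 1/3*h_S1 + 5/9*h_S2
  h_S1 = 1 + 4/9*h_S0 + 2/9*h_S1 + 1/3*h_S2

Substituting h_S2 = 0 and rearranging gives the linear system (I - Q) h = 1:
  [8/9, -1/3] . (h_S0, h_S1) = 1
  [-4/9, 7/9] . (h_S0, h_S1) = 1

Solving yields:
  h_S0 = 45/22
  h_S1 = 27/11

Starting state is S1, so the expected hitting time is h_S1 = 27/11.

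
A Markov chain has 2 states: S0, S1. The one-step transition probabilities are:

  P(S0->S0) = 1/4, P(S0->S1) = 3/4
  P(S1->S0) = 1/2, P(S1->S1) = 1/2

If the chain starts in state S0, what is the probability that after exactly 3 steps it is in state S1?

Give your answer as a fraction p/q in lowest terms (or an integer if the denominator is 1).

Computing P^3 by repeated multiplication:
P^1 =
  S0: [1/4, 3/4]
  S1: [1/2, 1/2]
P^2 =
  S0: [7/16, 9/16]
  S1: [3/8, 5/8]
P^3 =
  S0: [25/64, 39/64]
  S1: [13/32, 19/32]

(P^3)[S0 -> S1] = 39/64

Answer: 39/64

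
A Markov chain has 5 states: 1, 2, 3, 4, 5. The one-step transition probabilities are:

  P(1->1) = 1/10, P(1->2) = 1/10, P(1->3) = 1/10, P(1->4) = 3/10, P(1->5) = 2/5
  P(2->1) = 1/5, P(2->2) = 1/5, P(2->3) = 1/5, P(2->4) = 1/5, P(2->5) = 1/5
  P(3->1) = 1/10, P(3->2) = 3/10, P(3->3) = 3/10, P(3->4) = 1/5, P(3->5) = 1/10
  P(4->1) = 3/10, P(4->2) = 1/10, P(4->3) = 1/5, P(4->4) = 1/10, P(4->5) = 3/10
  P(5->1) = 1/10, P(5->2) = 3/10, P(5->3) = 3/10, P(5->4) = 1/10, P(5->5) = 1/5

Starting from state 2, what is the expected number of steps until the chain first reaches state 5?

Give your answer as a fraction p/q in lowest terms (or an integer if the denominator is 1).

Let h_i = expected steps to first reach 5 from state i.
Boundary: h_5 = 0.
First-step equations for the other states:
  h_1 = 1 + 1/10*h_1 + 1/10*h_2 + 1/10*h_3 + 3/10*h_4 + 2/5*h_5
  h_2 = 1 + 1/5*h_1 + 1/5*h_2 + 1/5*h_3 + 1/5*h_4 + 1/5*h_5
  h_3 = 1 + 1/10*h_1 + 3/10*h_2 + 3/10*h_3 + 1/5*h_4 + 1/10*h_5
  h_4 = 1 + 3/10*h_1 + 1/10*h_2 + 1/5*h_3 + 1/10*h_4 + 3/10*h_5

Substituting h_5 = 0 and rearranging gives the linear system (I - Q) h = 1:
  [9/10, -1/10, -1/10, -3/10] . (h_1, h_2, h_3, h_4) = 1
  [-1/5, 4/5, -1/5, -1/5] . (h_1, h_2, h_3, h_4) = 1
  [-1/10, -3/10, 7/10, -1/5] . (h_1, h_2, h_3, h_4) = 1
  [-3/10, -1/10, -1/5, 9/10] . (h_1, h_2, h_3, h_4) = 1

Solving yields:
  h_1 = 4255/1261
  h_2 = 5345/1261
  h_3 = 6060/1261
  h_4 = 4760/1261

Starting state is 2, so the expected hitting time is h_2 = 5345/1261.

Answer: 5345/1261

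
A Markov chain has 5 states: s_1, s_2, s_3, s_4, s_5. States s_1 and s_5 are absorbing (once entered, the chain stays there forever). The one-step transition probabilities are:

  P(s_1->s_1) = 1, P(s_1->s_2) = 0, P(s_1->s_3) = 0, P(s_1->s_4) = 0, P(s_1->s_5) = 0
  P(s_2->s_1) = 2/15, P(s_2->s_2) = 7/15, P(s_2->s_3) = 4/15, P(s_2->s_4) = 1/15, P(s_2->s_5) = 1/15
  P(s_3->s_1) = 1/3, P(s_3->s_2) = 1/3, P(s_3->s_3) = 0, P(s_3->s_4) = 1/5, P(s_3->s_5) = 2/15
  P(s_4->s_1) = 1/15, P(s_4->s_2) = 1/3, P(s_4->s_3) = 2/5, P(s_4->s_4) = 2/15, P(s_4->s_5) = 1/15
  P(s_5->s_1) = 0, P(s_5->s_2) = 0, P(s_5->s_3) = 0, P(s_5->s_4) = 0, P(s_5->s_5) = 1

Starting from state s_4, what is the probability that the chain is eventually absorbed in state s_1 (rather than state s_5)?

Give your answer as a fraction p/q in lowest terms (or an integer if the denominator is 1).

Answer: 650/991

Derivation:
Let a_i = P(absorbed in s_1 | start in state i).
Boundary conditions: a_s_1 = 1, a_s_5 = 0.
For each transient state i, a_i = sum_j P(i->j) * a_j:
  a_s_2 = 2/15*a_s_1 + 7/15*a_s_2 + 4/15*a_s_3 + 1/15*a_s_4 + 1/15*a_s_5
  a_s_3 = 1/3*a_s_1 + 1/3*a_s_2 + 0*a_s_3 + 1/5*a_s_4 + 2/15*a_s_5
  a_s_4 = 1/15*a_s_1 + 1/3*a_s_2 + 2/5*a_s_3 + 2/15*a_s_4 + 1/15*a_s_5

Substituting a_s_1 = 1 and a_s_5 = 0, rearrange to (I - Q) a = r where r[i] = P(i -> s_1):
  [8/15, -4/15, -1/15] . (a_s_2, a_s_3, a_s_4) = 2/15
  [-1/3, 1, -1/5] . (a_s_2, a_s_3, a_s_4) = 1/3
  [-1/3, -2/5, 13/15] . (a_s_2, a_s_3, a_s_4) = 1/15

Solving yields:
  a_s_2 = 671/991
  a_s_3 = 684/991
  a_s_4 = 650/991

Starting state is s_4, so the absorption probability is a_s_4 = 650/991.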